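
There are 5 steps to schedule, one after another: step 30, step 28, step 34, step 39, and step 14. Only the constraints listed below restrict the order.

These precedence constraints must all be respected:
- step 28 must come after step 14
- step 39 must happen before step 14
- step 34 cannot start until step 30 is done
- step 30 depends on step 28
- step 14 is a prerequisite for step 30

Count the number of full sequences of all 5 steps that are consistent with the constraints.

Step 39 is the only step with nothing required before it, so every ordering starts there.
Continuing from there, at each step only one step has all its prerequisites placed, so the ordering is fully determined — there is exactly 1.

1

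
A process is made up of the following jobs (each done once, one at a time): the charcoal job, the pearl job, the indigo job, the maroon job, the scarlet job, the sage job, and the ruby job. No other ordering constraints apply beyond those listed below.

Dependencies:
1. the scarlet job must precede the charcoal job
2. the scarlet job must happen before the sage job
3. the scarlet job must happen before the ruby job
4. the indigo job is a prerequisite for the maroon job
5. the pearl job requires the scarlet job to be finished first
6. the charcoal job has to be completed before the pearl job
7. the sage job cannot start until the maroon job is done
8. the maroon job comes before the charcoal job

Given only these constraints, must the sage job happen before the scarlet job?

No

In fact the dependencies run the other way: the scarlet job → the sage job.
So the sage job never precedes the scarlet job.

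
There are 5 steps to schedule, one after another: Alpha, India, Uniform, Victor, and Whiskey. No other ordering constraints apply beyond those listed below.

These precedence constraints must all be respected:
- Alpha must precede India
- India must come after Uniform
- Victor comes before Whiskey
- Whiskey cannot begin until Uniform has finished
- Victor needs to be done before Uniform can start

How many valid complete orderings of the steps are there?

2 steps have no prerequisites (Alpha, Victor), so any of them could come first.
Systematically extending each partial ordering one step at a time and counting, there are 7 complete orderings.

7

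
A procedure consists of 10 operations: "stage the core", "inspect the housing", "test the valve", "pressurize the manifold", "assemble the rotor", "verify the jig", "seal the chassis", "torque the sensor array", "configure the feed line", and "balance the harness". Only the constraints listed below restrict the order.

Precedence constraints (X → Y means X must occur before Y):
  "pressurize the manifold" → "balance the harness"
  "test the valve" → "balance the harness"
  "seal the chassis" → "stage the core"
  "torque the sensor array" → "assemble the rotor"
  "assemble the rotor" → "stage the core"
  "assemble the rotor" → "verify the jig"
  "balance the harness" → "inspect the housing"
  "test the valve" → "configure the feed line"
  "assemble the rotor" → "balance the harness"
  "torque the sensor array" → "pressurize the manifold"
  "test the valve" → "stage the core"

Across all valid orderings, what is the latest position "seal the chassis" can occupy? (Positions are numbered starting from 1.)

Following the constraints forward from "seal the chassis", its only required successor is "stage the core".
So at least 1 operation follows "seal the chassis", putting "seal the chassis" no later than position 9. That position is achievable by scheduling everything else first.

9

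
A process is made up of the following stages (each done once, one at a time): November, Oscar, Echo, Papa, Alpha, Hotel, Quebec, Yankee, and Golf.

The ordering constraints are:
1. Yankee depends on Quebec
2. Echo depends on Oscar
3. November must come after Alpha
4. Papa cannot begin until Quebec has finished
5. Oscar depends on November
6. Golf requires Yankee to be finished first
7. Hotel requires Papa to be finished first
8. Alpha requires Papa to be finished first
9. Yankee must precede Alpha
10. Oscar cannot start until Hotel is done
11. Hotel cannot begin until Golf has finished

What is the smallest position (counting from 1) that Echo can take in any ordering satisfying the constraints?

9

Every stage that must precede Echo has to come before it. Tracing all chains that end at Echo, those stages are: November, Oscar, Papa, Alpha, Hotel, Quebec, Yankee, Golf — 8 in total.
So at minimum 8 stages come before Echo, putting Echo no earlier than position 9. That position is achievable by scheduling exactly those predecessors first.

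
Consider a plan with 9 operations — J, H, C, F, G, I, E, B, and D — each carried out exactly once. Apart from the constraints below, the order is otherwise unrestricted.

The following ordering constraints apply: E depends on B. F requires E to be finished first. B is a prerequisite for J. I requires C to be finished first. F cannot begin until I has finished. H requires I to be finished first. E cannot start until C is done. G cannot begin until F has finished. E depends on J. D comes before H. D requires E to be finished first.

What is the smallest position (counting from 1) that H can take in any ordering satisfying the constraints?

Working backwards through the constraints from H, its full set of required predecessors is J, C, I, E, B, D — 6 of them.
So at minimum 6 operations come before H, putting H no earlier than position 7. That position is achievable by scheduling exactly those predecessors first.

7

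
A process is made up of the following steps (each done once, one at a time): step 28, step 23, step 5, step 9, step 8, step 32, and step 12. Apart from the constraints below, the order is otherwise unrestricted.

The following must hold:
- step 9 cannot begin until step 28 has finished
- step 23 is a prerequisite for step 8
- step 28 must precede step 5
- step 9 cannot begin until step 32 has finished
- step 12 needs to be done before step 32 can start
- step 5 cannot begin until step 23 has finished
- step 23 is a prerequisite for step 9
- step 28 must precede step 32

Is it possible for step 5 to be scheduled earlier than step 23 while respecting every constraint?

There is a dependency chain step 23 → step 5, so step 5 always comes after step 23.
Hence step 5 can never be scheduled before step 23.

No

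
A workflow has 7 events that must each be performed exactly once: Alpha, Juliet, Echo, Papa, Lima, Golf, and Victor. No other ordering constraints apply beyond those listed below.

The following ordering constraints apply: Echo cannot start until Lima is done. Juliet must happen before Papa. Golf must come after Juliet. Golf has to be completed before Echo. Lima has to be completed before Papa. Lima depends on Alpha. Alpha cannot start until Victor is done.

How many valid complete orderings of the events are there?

2 events have no prerequisites (Juliet, Victor), so any of them could come first.
Counting all ways to extend the partial order to a total order gives 24.

24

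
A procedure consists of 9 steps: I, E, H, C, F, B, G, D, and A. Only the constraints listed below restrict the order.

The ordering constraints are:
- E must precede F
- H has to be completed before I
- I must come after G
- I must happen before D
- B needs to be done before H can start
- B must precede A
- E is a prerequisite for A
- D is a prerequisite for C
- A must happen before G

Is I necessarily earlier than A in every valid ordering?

There is a chain A → G → I, which puts A before I.
So I never precedes A.

No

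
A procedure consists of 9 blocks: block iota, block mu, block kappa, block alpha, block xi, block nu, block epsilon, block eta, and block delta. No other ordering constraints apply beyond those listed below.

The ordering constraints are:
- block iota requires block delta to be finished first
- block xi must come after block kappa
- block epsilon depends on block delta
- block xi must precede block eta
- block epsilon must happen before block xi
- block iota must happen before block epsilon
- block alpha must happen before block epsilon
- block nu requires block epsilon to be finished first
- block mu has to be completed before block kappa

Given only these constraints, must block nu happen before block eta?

No

No chain of constraints connects block nu to block eta in either direction.
A valid ordering placing block eta before block nu exists, so the answer is no.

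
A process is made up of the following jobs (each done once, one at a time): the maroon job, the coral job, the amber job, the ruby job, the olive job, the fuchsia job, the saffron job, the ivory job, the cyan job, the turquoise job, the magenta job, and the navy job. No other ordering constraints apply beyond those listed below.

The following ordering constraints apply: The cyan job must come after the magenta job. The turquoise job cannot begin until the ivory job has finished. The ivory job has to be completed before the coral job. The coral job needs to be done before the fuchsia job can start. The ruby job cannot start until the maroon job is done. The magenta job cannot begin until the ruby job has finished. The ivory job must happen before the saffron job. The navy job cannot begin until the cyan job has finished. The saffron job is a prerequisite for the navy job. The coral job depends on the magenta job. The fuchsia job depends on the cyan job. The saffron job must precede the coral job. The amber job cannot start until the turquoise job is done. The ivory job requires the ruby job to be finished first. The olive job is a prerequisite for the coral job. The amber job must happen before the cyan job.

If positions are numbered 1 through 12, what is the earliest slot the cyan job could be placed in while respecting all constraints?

Working backwards through the constraints from the cyan job, its full set of required predecessors is the maroon job, the amber job, the ruby job, the ivory job, the turquoise job, the magenta job — 6 of them.
So at minimum 6 jobs come before the cyan job, putting the cyan job no earlier than position 7. That position is achievable by scheduling exactly those predecessors first.

7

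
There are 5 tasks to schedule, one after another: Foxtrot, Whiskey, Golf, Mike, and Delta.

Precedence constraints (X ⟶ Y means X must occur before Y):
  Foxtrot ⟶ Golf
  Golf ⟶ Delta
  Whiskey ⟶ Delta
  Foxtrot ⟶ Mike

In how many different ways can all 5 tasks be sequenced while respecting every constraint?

The tasks with no prerequisites are Foxtrot, Whiskey; any of them can be placed first.
Counting all ways to extend the partial order to a total order gives 11.

11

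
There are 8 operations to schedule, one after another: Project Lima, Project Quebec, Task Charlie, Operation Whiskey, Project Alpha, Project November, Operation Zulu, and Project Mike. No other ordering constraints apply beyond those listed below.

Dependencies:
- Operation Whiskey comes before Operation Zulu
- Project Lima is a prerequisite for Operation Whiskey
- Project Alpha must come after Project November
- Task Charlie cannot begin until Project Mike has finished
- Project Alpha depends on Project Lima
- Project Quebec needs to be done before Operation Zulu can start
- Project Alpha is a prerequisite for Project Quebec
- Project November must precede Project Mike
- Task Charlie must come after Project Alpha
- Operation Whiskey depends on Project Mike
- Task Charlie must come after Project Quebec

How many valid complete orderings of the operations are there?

The operations with no prerequisites are Project Lima, Project November; any of them can be placed first.
Counting all ways to extend the partial order to a total order gives 37.

37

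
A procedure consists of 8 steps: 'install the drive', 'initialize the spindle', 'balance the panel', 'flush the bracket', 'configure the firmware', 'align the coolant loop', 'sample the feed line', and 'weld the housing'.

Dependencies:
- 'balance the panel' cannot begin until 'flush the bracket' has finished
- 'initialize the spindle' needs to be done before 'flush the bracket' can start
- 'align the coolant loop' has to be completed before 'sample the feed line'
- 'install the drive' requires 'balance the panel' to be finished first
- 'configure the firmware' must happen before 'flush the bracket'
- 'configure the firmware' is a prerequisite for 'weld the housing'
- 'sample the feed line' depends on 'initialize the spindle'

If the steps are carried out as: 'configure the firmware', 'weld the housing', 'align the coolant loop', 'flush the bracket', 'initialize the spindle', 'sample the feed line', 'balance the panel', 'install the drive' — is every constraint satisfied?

The sequence places 'flush the bracket' ahead of 'initialize the spindle'.
Since 'initialize the spindle' is required before 'flush the bracket', the ordering is invalid.

No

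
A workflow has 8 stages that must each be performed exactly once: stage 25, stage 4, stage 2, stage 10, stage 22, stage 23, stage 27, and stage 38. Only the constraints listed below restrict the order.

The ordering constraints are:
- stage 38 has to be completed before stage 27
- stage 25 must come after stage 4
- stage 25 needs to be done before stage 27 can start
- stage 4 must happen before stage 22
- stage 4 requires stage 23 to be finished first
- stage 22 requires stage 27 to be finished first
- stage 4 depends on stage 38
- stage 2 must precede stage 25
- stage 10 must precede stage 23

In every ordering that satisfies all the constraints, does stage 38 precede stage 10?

Stage 38 and stage 10 are not related by any chain of constraints.
There exist valid orderings with stage 10 before stage 38, so stage 38 is not required to come first.

No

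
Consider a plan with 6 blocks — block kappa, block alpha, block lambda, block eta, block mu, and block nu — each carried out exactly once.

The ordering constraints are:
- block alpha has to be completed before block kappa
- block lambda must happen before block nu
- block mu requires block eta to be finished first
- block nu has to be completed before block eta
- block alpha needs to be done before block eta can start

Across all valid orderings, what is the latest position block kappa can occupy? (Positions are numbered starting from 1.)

6

Nothing depends on block kappa, so it can be the final block, position 6.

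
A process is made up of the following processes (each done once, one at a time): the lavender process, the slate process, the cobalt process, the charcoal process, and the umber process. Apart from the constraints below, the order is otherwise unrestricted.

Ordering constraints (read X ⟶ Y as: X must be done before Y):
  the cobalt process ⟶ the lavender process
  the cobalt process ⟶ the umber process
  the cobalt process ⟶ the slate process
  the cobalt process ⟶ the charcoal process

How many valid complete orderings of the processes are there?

The cobalt process is the only process with nothing required before it, so every ordering starts there.
Counting all ways to extend the partial order to a total order gives 24.

24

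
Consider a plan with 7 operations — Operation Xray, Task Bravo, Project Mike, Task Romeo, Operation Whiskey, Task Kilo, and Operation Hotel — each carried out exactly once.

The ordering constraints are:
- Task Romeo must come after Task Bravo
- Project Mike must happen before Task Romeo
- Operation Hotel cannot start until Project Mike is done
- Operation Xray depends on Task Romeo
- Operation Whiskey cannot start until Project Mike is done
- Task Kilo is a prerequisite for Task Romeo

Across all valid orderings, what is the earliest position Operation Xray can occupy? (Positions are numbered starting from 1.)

Working backwards through the constraints from Operation Xray, its full set of required predecessors is Task Bravo, Project Mike, Task Romeo, Task Kilo — 4 of them.
So at minimum 4 operations come before Operation Xray, putting Operation Xray no earlier than position 5. That position is achievable by scheduling exactly those predecessors first.

5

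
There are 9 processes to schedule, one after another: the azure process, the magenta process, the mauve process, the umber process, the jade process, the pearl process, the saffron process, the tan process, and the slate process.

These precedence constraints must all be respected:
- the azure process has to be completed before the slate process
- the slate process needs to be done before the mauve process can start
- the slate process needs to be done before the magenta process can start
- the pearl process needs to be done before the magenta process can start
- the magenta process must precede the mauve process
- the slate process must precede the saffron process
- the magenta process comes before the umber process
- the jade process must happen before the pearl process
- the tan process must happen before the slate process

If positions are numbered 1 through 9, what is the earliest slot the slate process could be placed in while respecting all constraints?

The processes that are forced before the slate process, directly or transitively, are the azure process, the tan process. That's 2 processes.
With 2 mandatory predecessors, the earliest the slate process can sit is position 2+1 = 3, and placing just those 2 first achieves it.

3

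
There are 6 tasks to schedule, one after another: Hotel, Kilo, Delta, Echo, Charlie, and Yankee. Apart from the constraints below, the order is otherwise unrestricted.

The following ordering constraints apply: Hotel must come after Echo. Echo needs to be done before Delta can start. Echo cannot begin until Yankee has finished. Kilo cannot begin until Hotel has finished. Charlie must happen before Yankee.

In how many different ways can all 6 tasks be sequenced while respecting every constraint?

3

Only Charlie has no prerequisites, so it must go first.
Counting all ways to extend the partial order to a total order gives 3.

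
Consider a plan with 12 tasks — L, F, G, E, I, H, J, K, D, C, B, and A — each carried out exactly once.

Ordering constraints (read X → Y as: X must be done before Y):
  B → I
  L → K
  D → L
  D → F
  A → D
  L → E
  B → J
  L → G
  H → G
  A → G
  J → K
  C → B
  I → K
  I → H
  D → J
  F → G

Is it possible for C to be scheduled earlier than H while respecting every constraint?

Yes

The constraints force C before H, so yes — every valid ordering has C earlier.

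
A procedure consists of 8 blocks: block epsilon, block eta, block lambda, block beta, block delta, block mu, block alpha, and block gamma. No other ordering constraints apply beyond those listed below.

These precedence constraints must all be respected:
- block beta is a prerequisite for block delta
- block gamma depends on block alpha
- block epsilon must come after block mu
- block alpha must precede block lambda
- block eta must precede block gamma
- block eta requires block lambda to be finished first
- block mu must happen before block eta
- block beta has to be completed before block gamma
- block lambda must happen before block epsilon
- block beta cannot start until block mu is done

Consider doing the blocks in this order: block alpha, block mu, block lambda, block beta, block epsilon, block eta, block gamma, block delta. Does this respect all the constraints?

Yes

Going through the constraints one by one, each required predecessor appears earlier in the sequence than its dependent — e.g. block alpha (position 1) is before block gamma (position 7), as required.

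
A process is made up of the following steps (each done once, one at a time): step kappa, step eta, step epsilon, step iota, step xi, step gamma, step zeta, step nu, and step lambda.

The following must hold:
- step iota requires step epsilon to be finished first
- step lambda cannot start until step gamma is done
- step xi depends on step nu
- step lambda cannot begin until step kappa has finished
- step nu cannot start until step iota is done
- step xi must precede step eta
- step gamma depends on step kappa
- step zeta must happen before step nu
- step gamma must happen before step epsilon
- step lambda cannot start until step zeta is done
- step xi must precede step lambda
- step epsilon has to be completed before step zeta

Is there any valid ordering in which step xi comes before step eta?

Yes

Step xi is actually forced before step eta by the constraints, so certainly some valid ordering has step xi first.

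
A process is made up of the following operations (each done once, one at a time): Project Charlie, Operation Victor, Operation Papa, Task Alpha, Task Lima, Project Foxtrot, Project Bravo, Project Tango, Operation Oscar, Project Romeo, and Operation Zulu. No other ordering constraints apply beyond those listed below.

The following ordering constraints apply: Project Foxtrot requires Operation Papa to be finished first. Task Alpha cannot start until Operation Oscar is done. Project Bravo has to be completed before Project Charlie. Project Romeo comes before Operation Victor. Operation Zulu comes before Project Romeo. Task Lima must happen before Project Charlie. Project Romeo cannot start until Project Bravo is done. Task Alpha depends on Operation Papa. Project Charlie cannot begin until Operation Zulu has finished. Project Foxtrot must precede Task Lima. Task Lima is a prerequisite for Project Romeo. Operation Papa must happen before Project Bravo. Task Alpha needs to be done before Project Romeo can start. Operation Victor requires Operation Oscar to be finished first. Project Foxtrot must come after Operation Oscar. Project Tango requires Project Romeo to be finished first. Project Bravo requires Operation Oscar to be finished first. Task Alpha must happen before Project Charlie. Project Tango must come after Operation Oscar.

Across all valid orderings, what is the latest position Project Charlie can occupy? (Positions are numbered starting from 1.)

11

No constraint forces any operation after Project Charlie, so it can be placed last, in position 11.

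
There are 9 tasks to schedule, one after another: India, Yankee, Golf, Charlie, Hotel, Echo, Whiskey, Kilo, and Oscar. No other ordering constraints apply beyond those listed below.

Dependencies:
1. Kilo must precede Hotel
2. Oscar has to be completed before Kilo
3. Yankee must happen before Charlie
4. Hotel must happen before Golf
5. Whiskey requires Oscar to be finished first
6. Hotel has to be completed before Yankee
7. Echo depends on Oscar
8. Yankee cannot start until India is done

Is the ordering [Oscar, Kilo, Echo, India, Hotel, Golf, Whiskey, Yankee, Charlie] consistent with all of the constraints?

Checking each listed constraint against this order: for instance, Oscar is in position 1 and Whiskey in position 7, so that constraint holds — and the remaining constraints check out the same way.

Yes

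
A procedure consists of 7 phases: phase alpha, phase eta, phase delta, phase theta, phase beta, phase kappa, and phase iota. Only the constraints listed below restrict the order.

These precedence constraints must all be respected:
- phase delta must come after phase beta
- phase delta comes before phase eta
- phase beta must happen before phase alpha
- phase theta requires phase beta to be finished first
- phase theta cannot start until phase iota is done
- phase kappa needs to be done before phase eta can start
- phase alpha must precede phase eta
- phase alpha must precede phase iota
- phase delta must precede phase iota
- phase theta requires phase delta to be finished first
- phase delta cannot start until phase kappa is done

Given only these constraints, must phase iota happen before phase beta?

There is a chain phase beta → phase alpha → phase iota, which puts phase beta before phase iota.
So phase iota does not have to come before phase beta — it cannot.

No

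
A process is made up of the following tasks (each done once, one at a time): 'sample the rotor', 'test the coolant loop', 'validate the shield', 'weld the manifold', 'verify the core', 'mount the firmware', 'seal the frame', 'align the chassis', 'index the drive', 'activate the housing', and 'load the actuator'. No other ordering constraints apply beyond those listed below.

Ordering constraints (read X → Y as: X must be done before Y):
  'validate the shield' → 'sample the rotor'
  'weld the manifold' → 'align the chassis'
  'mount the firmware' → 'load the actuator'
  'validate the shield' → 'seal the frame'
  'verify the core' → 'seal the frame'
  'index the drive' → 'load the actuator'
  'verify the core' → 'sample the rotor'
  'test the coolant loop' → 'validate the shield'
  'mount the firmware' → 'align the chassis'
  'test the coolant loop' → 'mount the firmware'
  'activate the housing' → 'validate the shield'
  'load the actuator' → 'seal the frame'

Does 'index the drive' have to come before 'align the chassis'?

No

Nothing in the constraints links 'index the drive' and 'align the chassis'; they are unordered relative to each other.
So 'index the drive' can come before 'align the chassis' or after — it is not forced.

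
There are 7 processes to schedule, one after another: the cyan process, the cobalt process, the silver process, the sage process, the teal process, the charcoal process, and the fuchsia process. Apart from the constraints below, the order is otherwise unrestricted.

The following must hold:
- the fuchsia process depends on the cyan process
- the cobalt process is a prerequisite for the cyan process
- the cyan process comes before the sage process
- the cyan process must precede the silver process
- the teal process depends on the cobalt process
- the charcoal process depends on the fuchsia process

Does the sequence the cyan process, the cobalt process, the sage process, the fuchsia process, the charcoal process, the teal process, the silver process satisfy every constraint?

No

In the proposed order, the cyan process appears before the cobalt process.
Since the cobalt process is required before the cyan process, the ordering is invalid.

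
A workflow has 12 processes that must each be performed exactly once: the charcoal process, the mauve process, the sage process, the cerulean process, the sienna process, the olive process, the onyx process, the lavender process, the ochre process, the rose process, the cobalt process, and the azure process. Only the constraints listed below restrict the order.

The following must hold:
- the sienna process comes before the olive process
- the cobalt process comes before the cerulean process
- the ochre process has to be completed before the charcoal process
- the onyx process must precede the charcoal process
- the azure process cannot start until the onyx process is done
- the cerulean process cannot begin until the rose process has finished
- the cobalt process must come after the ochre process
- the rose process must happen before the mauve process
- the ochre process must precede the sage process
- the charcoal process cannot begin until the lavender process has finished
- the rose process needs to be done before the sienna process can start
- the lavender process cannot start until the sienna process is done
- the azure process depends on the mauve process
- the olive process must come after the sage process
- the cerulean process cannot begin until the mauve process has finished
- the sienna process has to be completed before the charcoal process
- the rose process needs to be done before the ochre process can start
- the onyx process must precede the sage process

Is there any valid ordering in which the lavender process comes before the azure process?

Yes

The constraints leave the lavender process and the azure process unordered relative to each other; nothing requires the azure process earlier.
That means at least one valid schedule has the lavender process before the azure process.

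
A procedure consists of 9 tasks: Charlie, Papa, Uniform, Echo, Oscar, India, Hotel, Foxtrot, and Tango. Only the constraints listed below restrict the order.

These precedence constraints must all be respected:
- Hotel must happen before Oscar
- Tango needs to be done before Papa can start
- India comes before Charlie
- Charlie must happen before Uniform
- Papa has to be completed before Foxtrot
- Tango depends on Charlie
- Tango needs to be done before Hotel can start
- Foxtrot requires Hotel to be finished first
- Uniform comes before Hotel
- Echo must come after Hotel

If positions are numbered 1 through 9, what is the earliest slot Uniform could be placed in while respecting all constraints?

Every task that must precede Uniform has to come before it. Tracing all chains that end at Uniform, those tasks are: Charlie, India — 2 in total.
So at minimum 2 tasks come before Uniform, putting Uniform no earlier than position 3. That position is achievable by scheduling exactly those predecessors first.

3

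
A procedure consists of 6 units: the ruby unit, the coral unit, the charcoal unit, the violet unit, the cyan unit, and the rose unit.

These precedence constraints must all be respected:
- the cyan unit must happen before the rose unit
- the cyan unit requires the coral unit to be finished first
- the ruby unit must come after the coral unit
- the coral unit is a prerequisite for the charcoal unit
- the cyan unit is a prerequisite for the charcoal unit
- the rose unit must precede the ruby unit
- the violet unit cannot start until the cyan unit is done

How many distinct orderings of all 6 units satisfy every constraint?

12

The coral unit is the only unit with nothing required before it, so every ordering starts there.
Systematically extending each partial ordering one unit at a time and counting, there are 12 complete orderings.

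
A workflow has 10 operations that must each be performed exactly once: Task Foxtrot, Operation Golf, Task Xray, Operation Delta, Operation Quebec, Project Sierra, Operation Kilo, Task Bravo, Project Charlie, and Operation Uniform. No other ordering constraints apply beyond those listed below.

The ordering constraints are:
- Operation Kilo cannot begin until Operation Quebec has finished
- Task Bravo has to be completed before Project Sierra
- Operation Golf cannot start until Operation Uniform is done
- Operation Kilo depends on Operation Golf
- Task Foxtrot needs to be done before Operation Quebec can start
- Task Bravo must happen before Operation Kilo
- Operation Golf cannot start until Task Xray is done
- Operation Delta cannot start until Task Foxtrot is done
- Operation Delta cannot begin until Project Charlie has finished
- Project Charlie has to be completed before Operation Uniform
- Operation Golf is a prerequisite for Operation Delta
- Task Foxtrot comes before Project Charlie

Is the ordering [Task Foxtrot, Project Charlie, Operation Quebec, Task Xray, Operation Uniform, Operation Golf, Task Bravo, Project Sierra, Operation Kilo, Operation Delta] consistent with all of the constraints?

Checking each listed constraint against this order: for instance, Task Foxtrot is in position 1 and Operation Delta in position 10, so that constraint holds — and the remaining constraints check out the same way.

Yes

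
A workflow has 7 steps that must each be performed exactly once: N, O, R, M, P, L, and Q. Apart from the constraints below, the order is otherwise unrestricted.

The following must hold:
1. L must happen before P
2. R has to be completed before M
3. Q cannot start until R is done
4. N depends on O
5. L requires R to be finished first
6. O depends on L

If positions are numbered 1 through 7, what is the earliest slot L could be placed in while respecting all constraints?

Working backwards through the constraints from L, its only required predecessor is R.
So at minimum 1 step comes before L, putting L no earlier than position 2. That position is achievable by scheduling exactly that predecessor first.

2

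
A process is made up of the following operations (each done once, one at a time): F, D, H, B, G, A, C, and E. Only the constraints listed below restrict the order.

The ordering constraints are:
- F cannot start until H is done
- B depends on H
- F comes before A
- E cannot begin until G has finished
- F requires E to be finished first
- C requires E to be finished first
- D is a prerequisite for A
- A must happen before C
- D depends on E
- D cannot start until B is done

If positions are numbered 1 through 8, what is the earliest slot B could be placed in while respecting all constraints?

The only operation forced before B (directly or transitively) is H.
With 1 mandatory predecessor, the earliest B can sit is position 1+1 = 2, and placing just that one first achieves it.

2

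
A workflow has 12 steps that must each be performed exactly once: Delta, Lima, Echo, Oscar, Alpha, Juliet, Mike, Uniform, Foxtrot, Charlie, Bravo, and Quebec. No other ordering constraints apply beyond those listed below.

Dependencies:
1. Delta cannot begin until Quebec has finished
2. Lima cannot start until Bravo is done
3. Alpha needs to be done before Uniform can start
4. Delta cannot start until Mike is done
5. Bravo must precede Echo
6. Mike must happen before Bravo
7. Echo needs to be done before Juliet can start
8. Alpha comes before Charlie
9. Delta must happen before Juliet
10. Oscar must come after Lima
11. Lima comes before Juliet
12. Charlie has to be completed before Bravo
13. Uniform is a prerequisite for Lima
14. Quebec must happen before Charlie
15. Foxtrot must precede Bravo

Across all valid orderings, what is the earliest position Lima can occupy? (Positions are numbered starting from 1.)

Every step that must precede Lima has to come before it. Tracing all chains that end at Lima, those steps are: Alpha, Mike, Uniform, Foxtrot, Charlie, Bravo, Quebec — 7 in total.
So at minimum 7 steps come before Lima, putting Lima no earlier than position 8. That position is achievable by scheduling exactly those predecessors first.

8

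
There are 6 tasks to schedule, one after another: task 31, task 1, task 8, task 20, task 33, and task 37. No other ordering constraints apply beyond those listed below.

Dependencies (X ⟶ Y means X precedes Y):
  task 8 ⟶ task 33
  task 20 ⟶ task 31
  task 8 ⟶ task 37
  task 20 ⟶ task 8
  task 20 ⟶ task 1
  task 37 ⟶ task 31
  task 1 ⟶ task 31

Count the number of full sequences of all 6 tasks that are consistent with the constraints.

Task 20 is the only task with nothing required before it, so every ordering starts there.
Enumerating by repeatedly choosing an available task (one whose prerequisites are all placed) gives 11 distinct complete orderings.

11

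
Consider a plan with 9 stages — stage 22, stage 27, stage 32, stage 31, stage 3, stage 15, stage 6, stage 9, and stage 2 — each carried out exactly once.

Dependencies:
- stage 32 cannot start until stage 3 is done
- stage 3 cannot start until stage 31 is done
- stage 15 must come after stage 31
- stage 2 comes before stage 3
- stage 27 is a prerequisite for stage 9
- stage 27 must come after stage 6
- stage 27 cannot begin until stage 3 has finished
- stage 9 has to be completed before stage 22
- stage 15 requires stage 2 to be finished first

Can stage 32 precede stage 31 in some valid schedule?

No

Following stage 31 → stage 3 → stage 32, stage 31 must precede stage 32 in every valid ordering.
So no valid ordering can have stage 32 before stage 31.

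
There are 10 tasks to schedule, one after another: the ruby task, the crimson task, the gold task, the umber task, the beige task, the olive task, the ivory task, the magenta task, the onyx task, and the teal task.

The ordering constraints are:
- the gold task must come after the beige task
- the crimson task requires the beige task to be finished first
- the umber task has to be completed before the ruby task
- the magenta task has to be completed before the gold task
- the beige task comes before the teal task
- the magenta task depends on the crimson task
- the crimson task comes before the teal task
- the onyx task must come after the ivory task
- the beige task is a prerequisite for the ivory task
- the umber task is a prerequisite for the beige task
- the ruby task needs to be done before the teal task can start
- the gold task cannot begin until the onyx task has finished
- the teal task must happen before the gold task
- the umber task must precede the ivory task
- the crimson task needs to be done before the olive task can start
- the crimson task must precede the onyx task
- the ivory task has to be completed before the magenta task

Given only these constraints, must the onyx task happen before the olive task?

No

Nothing in the constraints links the onyx task and the olive task; they are unordered relative to each other.
There exist valid orderings with the olive task before the onyx task, so the onyx task is not required to come first.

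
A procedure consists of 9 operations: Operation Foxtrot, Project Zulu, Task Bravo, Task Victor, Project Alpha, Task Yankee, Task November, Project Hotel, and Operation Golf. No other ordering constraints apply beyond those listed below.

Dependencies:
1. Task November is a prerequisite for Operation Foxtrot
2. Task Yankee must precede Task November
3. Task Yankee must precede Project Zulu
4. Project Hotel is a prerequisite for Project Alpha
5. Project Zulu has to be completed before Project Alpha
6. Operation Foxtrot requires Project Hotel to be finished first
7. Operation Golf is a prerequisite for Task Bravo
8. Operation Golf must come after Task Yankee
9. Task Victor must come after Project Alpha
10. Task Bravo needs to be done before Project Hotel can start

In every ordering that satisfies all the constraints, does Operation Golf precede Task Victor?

Yes

Chaining the stated constraints: Operation Golf → Task Bravo → Project Hotel → Project Alpha → Task Victor.
So Operation Golf must precede Task Victor in any valid ordering.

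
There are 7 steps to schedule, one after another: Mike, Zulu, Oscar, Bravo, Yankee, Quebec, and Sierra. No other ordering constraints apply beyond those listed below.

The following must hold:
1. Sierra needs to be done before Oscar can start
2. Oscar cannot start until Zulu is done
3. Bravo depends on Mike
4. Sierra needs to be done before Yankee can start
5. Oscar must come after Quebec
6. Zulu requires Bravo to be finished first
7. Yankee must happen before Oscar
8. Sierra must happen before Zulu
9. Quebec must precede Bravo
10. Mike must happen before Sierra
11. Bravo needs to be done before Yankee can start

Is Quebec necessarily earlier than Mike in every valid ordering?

No

Quebec and Mike are not related by any chain of constraints.
So Quebec can come before Mike or after — it is not forced.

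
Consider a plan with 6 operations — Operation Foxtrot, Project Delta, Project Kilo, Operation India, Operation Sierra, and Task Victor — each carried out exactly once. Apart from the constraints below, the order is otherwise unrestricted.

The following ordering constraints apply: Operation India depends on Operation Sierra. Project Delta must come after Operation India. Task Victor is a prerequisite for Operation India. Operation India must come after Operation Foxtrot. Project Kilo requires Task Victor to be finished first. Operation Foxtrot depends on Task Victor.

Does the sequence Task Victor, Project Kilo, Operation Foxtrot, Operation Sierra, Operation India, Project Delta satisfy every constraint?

Checking each listed constraint against this order: for instance, Task Victor is in position 1 and Operation India in position 5, so that constraint holds — and the remaining constraints check out the same way.

Yes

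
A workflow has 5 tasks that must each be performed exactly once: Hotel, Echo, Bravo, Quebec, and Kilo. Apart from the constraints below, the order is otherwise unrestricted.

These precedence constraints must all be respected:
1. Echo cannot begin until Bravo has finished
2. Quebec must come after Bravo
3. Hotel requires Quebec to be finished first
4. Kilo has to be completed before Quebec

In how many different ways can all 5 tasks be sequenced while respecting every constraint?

2 tasks have no prerequisites (Bravo, Kilo), so any of them could come first.
Enumerating by repeatedly choosing an available task (one whose prerequisites are all placed) gives 7 distinct complete orderings.

7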